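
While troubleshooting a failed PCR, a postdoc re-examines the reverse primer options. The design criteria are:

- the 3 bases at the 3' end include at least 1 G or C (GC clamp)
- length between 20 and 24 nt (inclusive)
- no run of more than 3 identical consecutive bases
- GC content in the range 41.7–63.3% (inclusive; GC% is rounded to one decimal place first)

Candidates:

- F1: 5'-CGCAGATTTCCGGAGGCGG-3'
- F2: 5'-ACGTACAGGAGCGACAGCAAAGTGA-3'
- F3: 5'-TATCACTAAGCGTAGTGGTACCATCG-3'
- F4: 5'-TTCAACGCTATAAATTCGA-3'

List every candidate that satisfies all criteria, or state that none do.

F1 (19 nt, A=3 T=3 G=8 C=5): 3' end CGG has 3 G/C ✓; length 19, outside 20–24 ✗; longest run = 3 ✓; GC 13/19 = 68.4%, outside 41.7–63.3% ✗ — fails.
F2 (25 nt, A=10 T=2 G=8 C=5): 3' end TGA has 1 G/C ✓; length 25, outside 20–24 ✗; longest run = 3 ✓; GC 13/25 = 52.0% ✓ — fails.
F3 (26 nt, A=7 T=7 G=6 C=6): 3' end TCG has 2 G/C ✓; length 26, outside 20–24 ✗; longest run = 2 ✓; GC 12/26 = 46.2% ✓ — fails.
F4 (19 nt, A=7 T=6 G=2 C=4): 3' end CGA has 2 G/C ✓; length 19, outside 20–24 ✗; longest run = 3 ✓; GC 6/19 = 31.6%, outside 41.7–63.3% ✗ — fails.

None of the candidates satisfy all criteria.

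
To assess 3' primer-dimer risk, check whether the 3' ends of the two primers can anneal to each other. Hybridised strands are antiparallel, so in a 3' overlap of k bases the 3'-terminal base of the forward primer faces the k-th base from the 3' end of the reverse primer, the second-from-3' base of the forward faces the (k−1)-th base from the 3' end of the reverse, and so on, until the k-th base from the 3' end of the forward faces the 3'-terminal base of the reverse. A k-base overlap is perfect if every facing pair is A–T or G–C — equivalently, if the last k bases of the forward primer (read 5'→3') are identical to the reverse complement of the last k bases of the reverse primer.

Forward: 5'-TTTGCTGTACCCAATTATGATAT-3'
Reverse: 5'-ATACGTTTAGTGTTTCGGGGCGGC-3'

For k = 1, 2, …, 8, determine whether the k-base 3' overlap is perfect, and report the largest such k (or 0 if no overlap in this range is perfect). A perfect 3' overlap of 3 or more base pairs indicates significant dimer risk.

Longest perfect overlap: 0 complementary base pairs; below the dimer-risk threshold (threshold 3).

Last 8 bases (5'→3') — forward …TATGATAT, reverse …GGGGCGGC.
Reverse complement of the reverse primer's last 8 bases: GCCGCCCC; its first k bases are the reverse complement of the reverse primer's last k bases, so a perfect k-base overlap needs the forward primer's last k bases to equal them.
Comparing (forward last k vs required): k=1: T vs G ✗; k=2: AT vs GC ✗; k=3: TAT vs GCC ✗; k=4: ATAT vs GCCG ✗; k=5: GATAT vs GCCGC ✗; k=6: TGATAT vs GCCGCC ✗; k=7: ATGATAT vs GCCGCCC ✗; k=8: TATGATAT vs GCCGCCCC ✗.
No overlap length from 1 to 8 is perfect, so the longest perfect 3' overlap is 0.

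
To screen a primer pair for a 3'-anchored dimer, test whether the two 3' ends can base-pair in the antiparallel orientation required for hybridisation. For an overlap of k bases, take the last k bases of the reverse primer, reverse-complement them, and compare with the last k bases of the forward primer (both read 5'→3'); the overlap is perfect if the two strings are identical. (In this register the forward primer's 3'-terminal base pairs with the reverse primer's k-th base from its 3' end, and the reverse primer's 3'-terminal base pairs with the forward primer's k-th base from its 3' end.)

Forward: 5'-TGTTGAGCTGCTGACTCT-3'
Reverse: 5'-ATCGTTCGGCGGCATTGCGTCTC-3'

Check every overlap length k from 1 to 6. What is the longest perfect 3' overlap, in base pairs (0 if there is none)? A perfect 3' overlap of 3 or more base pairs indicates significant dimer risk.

Last 6 bases (5'→3') — forward …GACTCT, reverse …CGTCTC.
Reverse complement of the reverse primer's last 6 bases: GAGACG; its first k bases are the reverse complement of the reverse primer's last k bases, so a perfect k-base overlap needs the forward primer's last k bases to equal them.
Comparing (forward last k vs required): k=1: T vs G ✗; k=2: CT vs GA ✗; k=3: TCT vs GAG ✗; k=4: CTCT vs GAGA ✗; k=5: ACTCT vs GAGAC ✗; k=6: GACTCT vs GAGACG ✗.
No overlap length from 1 to 6 is perfect, so the longest perfect 3' overlap is 0.

Longest perfect overlap: 0 complementary base pairs; below the dimer-risk threshold (threshold 3).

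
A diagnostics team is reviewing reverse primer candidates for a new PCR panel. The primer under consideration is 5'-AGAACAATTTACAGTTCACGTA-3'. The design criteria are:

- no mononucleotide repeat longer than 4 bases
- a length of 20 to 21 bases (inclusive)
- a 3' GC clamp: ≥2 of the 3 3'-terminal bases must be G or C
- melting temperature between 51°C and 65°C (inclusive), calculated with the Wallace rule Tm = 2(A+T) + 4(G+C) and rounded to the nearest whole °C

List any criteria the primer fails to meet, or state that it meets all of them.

Base counts: A=9, T=6, G=3, C=4 (length 22).
homopolymer run: longest run = 3 ✓
length: length 22, outside 20–21 ✗
GC clamp: 3' end GTA has 1 G/C, need ≥2 ✗
Tm: Tm = 2·15 + 4·7 = 58°C ✓

Fails: length, GC clamp.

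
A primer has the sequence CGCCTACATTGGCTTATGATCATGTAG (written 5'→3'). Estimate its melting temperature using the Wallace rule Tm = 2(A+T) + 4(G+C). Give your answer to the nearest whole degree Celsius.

Base counts: A=6, T=9, G=6, C=6 (length 27).
Tm = 2·(6+9) + 4·(6+6) = 2·15 + 4·12 = 30 + 48 = 78°C.

78°C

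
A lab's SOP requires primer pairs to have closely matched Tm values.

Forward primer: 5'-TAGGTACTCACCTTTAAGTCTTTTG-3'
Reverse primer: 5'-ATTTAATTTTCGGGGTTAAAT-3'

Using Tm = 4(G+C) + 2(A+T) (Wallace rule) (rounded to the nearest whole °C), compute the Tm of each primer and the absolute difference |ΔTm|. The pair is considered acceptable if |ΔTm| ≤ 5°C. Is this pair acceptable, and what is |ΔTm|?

|ΔTm| = 16°C; the pair is not acceptable.

Forward: A=5 T=11 G=4 C=5 → Tm = 2·16 + 4·9 = 68°C.
Reverse: A=6 T=10 G=4 C=1 → Tm = 2·16 + 4·5 = 52°C.
|ΔTm| = |68 − 52| = 16°C, > 5°C.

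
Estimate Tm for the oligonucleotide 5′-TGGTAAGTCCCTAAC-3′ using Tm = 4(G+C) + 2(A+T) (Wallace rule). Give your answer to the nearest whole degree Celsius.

44°C

Base counts: A=4, T=4, G=3, C=4 (length 15).
Tm = 2·(4+4) + 4·(3+4) = 2·8 + 4·7 = 16 + 28 = 44°C.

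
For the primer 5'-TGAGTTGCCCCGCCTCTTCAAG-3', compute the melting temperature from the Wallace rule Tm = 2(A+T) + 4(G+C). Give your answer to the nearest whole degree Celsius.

Base counts: A=3, T=6, G=5, C=8 (length 22).
Tm = 2·(3+6) + 4·(5+8) = 2·9 + 4·13 = 18 + 52 = 70°C.

70°C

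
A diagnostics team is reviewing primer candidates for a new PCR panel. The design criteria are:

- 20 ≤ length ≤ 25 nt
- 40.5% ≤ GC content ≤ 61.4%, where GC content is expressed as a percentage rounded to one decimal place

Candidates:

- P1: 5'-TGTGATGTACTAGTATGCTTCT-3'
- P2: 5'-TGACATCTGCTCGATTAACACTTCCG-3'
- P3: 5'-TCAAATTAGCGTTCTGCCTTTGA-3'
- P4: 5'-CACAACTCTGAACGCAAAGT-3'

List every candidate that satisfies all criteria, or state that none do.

P4 only.

P1 (22 nt, A=4 T=10 G=5 C=3): length 22 ✓; GC 8/22 = 36.4%, outside 40.5–61.4% ✗ — fails.
P2 (26 nt, A=6 T=8 G=4 C=8): length 26, outside 20–25 ✗; GC 12/26 = 46.2% ✓ — fails.
P3 (23 nt, A=5 T=9 G=4 C=5): length 23 ✓; GC 9/23 = 39.1%, outside 40.5–61.4% ✗ — fails.
P4 (20 nt, A=8 T=3 G=3 C=6): length 20 ✓; GC 9/20 = 45.0% ✓ — passes.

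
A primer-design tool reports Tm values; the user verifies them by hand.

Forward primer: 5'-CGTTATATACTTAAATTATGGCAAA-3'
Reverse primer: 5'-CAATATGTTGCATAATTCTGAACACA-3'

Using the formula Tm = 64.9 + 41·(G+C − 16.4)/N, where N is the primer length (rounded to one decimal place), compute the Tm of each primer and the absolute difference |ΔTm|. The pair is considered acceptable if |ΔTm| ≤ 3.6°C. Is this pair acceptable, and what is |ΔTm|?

|ΔTm| = 3.9°C; the pair is not acceptable.

Forward: G+C = 6, N = 25 → Tm = 64.9 + 41·(6 − 16.4)/25 = 47.8°C.
Reverse: G+C = 8, N = 26 → Tm = 64.9 + 41·(8 − 16.4)/26 = 51.7°C.
|ΔTm| = |47.8 − 51.7| = 3.9°C, > 3.6°C.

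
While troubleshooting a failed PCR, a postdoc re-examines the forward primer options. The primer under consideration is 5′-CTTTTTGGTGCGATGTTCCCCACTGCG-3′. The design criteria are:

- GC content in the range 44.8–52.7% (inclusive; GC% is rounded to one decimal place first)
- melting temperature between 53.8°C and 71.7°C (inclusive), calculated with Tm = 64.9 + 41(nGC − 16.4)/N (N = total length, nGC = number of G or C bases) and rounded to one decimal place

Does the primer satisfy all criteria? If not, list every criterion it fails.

Base counts: A=2, T=10, G=7, C=8 (length 27).
GC content: GC 15/27 = 55.6%, outside 44.8–52.7% ✗
Tm: Tm = 64.9 + 41·(15 − 16.4)/27 = 62.8°C ✓

Fails: GC content.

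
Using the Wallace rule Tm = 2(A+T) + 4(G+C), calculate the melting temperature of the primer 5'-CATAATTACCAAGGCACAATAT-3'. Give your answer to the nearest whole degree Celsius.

Base counts: A=10, T=5, G=2, C=5 (length 22).
Tm = 2·(10+5) + 4·(2+5) = 2·15 + 4·7 = 30 + 28 = 58°C.

58°C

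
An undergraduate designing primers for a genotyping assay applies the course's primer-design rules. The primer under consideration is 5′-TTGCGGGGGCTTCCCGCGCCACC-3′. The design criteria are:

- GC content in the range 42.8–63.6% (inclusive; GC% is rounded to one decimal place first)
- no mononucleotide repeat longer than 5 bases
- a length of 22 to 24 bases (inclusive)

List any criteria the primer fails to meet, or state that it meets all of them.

Fails: GC content.

Base counts: A=1, T=4, G=8, C=10 (length 23).
GC content: GC 18/23 = 78.3%, outside 42.8–63.6% ✗
homopolymer run: longest run = 5 ✓
length: length 23 ✓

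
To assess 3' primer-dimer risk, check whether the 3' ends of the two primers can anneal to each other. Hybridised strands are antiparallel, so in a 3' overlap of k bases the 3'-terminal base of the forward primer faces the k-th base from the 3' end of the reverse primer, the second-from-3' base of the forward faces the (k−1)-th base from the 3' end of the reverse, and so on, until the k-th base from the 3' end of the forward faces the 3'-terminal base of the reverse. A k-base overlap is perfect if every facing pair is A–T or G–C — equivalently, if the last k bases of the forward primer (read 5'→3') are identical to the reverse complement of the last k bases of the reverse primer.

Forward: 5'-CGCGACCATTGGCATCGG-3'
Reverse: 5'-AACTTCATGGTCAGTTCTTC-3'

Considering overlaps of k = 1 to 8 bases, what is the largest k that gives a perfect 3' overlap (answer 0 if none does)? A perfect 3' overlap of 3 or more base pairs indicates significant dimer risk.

Longest perfect overlap: 1 complementary base pair; below the dimer-risk threshold (threshold 3).

Last 8 bases (5'→3') — forward …GGCATCGG, reverse …AGTTCTTC.
Reverse complement of the reverse primer's last 8 bases: GAAGAACT; its first k bases are the reverse complement of the reverse primer's last k bases, so a perfect k-base overlap needs the forward primer's last k bases to equal them.
Comparing (forward last k vs required): k=1: G vs G ✓; k=2: GG vs GA ✗; k=3: CGG vs GAA ✗; k=4: TCGG vs GAAG ✗; k=5: ATCGG vs GAAGA ✗; k=6: CATCGG vs GAAGAA ✗; k=7: GCATCGG vs GAAGAAC ✗; k=8: GGCATCGG vs GAAGAACT ✗.
Only k = 1 is perfect, so the longest perfect 3' overlap is 1.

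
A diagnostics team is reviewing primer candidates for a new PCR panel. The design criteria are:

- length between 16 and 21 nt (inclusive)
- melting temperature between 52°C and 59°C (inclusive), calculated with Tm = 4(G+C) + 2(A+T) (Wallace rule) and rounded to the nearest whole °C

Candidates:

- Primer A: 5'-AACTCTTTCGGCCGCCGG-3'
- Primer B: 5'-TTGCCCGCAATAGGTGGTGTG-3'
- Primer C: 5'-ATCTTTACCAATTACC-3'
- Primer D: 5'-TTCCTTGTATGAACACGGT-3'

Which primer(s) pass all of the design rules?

Primer A (18 nt, A=2 T=4 G=5 C=7): length 18 ✓; Tm = 2·6 + 4·12 = 60°C, outside 52–59°C ✗ — fails.
Primer B (21 nt, A=3 T=6 G=8 C=4): length 21 ✓; Tm = 2·9 + 4·12 = 66°C, outside 52–59°C ✗ — fails.
Primer C (16 nt, A=5 T=6 G=0 C=5): length 16 ✓; Tm = 2·11 + 4·5 = 42°C, outside 52–59°C ✗ — fails.
Primer D (19 nt, A=4 T=7 G=4 C=4): length 19 ✓; Tm = 2·11 + 4·8 = 54°C ✓ — passes.

Primer D only.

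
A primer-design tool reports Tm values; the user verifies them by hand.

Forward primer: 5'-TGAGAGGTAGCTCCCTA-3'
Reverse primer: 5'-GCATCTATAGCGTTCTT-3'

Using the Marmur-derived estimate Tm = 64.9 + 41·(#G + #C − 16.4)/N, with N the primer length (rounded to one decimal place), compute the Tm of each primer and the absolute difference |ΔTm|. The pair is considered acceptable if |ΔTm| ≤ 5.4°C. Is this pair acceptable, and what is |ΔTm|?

Forward: G+C = 9, N = 17 → Tm = 64.9 + 41·(9 − 16.4)/17 = 47.1°C.
Reverse: G+C = 7, N = 17 → Tm = 64.9 + 41·(7 − 16.4)/17 = 42.2°C.
|ΔTm| = |47.1 − 42.2| = 4.9°C, ≤ 5.4°C.

|ΔTm| = 4.9°C; the pair is acceptable.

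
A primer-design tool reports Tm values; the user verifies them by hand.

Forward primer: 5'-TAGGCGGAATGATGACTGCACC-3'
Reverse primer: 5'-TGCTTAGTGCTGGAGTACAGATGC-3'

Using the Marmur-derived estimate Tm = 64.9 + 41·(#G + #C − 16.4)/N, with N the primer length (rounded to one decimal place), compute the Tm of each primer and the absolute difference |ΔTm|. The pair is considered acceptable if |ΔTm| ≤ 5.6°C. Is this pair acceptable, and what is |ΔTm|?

Forward: G+C = 12, N = 22 → Tm = 64.9 + 41·(12 − 16.4)/22 = 56.7°C.
Reverse: G+C = 12, N = 24 → Tm = 64.9 + 41·(12 − 16.4)/24 = 57.4°C.
|ΔTm| = |56.7 − 57.4| = 0.7°C, ≤ 5.6°C.

|ΔTm| = 0.7°C; the pair is acceptable.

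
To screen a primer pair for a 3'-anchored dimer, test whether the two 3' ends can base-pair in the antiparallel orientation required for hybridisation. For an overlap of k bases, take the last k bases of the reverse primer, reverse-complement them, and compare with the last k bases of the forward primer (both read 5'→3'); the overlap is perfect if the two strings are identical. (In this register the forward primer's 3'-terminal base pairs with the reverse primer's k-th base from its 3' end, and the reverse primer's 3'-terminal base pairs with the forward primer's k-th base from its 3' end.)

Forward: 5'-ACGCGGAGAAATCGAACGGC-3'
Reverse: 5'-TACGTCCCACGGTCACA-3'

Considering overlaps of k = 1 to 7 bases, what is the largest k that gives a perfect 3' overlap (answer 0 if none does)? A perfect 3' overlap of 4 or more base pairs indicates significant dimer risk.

Longest perfect overlap: 0 complementary base pairs; below the dimer-risk threshold (threshold 4).

Last 7 bases (5'→3') — forward …GAACGGC, reverse …GGTCACA.
Reverse complement of the reverse primer's last 7 bases: TGTGACC; its first k bases are the reverse complement of the reverse primer's last k bases, so a perfect k-base overlap needs the forward primer's last k bases to equal them.
Comparing (forward last k vs required): k=1: C vs T ✗; k=2: GC vs TG ✗; k=3: GGC vs TGT ✗; k=4: CGGC vs TGTG ✗; k=5: ACGGC vs TGTGA ✗; k=6: AACGGC vs TGTGAC ✗; k=7: GAACGGC vs TGTGACC ✗.
No overlap length from 1 to 7 is perfect, so the longest perfect 3' overlap is 0.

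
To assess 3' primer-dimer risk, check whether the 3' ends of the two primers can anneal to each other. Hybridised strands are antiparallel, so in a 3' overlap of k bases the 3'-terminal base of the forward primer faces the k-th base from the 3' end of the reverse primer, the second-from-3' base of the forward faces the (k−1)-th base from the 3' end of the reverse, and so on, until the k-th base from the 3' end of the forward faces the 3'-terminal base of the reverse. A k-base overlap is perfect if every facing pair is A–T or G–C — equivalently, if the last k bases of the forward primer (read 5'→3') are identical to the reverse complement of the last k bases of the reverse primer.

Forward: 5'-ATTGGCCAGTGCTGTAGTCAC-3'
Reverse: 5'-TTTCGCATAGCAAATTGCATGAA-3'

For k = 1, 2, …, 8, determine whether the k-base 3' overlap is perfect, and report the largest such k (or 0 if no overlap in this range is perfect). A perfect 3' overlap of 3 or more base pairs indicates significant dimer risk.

Longest perfect overlap: 0 complementary base pairs; below the dimer-risk threshold (threshold 3).

Last 8 bases (5'→3') — forward …GTAGTCAC, reverse …TGCATGAA.
Reverse complement of the reverse primer's last 8 bases: TTCATGCA; its first k bases are the reverse complement of the reverse primer's last k bases, so a perfect k-base overlap needs the forward primer's last k bases to equal them.
Comparing (forward last k vs required): k=1: C vs T ✗; k=2: AC vs TT ✗; k=3: CAC vs TTC ✗; k=4: TCAC vs TTCA ✗; k=5: GTCAC vs TTCAT ✗; k=6: AGTCAC vs TTCATG ✗; k=7: TAGTCAC vs TTCATGC ✗; k=8: GTAGTCAC vs TTCATGCA ✗.
No overlap length from 1 to 8 is perfect, so the longest perfect 3' overlap is 0.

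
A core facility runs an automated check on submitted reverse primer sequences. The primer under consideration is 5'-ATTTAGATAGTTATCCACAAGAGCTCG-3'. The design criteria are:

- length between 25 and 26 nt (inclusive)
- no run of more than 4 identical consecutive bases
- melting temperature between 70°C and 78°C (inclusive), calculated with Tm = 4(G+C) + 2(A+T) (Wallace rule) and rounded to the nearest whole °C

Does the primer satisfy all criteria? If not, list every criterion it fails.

Base counts: A=9, T=8, G=5, C=5 (length 27).
length: length 27, outside 25–26 ✗
homopolymer run: longest run = 3 ✓
Tm: Tm = 2·17 + 4·10 = 74°C ✓

Fails: length.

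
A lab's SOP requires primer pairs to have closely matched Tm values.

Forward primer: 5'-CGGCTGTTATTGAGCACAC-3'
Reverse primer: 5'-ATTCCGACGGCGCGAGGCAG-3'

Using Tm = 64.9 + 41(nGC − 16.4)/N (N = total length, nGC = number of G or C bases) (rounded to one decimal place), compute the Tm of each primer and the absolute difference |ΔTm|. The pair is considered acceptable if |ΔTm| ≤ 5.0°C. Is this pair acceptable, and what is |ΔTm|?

Forward: G+C = 10, N = 19 → Tm = 64.9 + 41·(10 − 16.4)/19 = 51.1°C.
Reverse: G+C = 14, N = 20 → Tm = 64.9 + 41·(14 − 16.4)/20 = 60.0°C.
|ΔTm| = |51.1 − 60.0| = 8.9°C, > 5.0°C.

|ΔTm| = 8.9°C; the pair is not acceptable.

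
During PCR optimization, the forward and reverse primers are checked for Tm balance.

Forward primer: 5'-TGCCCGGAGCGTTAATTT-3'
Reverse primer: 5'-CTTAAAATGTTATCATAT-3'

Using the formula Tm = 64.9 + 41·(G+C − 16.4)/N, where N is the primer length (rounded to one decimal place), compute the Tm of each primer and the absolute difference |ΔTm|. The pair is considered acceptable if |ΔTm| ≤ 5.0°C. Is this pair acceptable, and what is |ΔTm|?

Forward: G+C = 9, N = 18 → Tm = 64.9 + 41·(9 − 16.4)/18 = 48.0°C.
Reverse: G+C = 3, N = 18 → Tm = 64.9 + 41·(3 − 16.4)/18 = 34.4°C.
|ΔTm| = |48.0 − 34.4| = 13.6°C, > 5.0°C.

|ΔTm| = 13.6°C; the pair is not acceptable.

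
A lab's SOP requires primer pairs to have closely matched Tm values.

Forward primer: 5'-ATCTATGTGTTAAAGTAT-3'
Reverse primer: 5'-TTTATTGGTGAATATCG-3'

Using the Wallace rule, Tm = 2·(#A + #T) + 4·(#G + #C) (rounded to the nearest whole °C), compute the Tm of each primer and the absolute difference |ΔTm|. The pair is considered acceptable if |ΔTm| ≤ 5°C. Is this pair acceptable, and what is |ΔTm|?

|ΔTm| = 0°C; the pair is acceptable.

Forward: A=6 T=8 G=3 C=1 → Tm = 2·14 + 4·4 = 44°C.
Reverse: A=4 T=8 G=4 C=1 → Tm = 2·12 + 4·5 = 44°C.
|ΔTm| = |44 − 44| = 0°C, ≤ 5°C.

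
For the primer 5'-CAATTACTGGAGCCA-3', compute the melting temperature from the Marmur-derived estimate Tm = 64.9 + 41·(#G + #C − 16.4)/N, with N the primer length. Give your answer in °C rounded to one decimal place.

Base counts: A=5, T=3, G=3, C=4; G+C = 7, N = 15.
Tm = 64.9 + 41·(7 − 16.4)/15 = 64.9 + -385.40/15 = 39.2°C.

39.2°C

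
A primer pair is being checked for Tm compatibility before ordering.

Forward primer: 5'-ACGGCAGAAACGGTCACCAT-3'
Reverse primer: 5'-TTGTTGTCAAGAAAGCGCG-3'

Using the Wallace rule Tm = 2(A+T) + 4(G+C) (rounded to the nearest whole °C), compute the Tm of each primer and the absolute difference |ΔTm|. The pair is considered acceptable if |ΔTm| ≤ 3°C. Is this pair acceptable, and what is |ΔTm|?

Forward: A=7 T=2 G=5 C=6 → Tm = 2·9 + 4·11 = 62°C.
Reverse: A=5 T=5 G=6 C=3 → Tm = 2·10 + 4·9 = 56°C.
|ΔTm| = |62 − 56| = 6°C, > 3°C.

|ΔTm| = 6°C; the pair is not acceptable.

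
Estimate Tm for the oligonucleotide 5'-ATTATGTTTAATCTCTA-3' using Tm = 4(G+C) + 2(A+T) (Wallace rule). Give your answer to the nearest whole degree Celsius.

40°C

Base counts: A=5, T=9, G=1, C=2 (length 17).
Tm = 2·(5+9) + 4·(1+2) = 2·14 + 4·3 = 28 + 12 = 40°C.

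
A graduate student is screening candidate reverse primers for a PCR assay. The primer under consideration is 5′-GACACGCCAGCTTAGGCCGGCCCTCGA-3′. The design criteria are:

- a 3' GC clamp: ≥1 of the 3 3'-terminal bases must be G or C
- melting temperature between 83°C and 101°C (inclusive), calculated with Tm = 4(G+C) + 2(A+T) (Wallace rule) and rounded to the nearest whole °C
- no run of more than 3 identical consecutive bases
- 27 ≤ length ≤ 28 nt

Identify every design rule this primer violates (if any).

Meets all criteria.

Base counts: A=5, T=3, G=8, C=11 (length 27).
GC clamp: 3' end CGA has 2 G/C ✓
Tm: Tm = 2·8 + 4·19 = 92°C ✓
homopolymer run: longest run = 3 ✓
length: length 27 ✓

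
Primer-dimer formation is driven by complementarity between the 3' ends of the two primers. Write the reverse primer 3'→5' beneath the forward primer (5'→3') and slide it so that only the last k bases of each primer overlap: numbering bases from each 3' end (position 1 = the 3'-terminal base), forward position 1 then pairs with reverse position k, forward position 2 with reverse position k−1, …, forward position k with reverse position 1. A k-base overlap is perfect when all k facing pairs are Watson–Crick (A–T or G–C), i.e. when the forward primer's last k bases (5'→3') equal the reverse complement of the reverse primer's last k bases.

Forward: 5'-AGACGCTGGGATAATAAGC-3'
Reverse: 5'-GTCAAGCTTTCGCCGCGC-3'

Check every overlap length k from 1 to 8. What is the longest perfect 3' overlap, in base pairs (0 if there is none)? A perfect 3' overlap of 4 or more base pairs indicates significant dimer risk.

Last 8 bases (5'→3') — forward …TAATAAGC, reverse …CGCCGCGC.
Reverse complement of the reverse primer's last 8 bases: GCGCGGCG; its first k bases are the reverse complement of the reverse primer's last k bases, so a perfect k-base overlap needs the forward primer's last k bases to equal them.
Comparing (forward last k vs required): k=1: C vs G ✗; k=2: GC vs GC ✓; k=3: AGC vs GCG ✗; k=4: AAGC vs GCGC ✗; k=5: TAAGC vs GCGCG ✗; k=6: ATAAGC vs GCGCGG ✗; k=7: AATAAGC vs GCGCGGC ✗; k=8: TAATAAGC vs GCGCGGCG ✗.
Only k = 2 is perfect, so the longest perfect 3' overlap is 2.

Longest perfect overlap: 2 complementary base pairs; below the dimer-risk threshold (threshold 4).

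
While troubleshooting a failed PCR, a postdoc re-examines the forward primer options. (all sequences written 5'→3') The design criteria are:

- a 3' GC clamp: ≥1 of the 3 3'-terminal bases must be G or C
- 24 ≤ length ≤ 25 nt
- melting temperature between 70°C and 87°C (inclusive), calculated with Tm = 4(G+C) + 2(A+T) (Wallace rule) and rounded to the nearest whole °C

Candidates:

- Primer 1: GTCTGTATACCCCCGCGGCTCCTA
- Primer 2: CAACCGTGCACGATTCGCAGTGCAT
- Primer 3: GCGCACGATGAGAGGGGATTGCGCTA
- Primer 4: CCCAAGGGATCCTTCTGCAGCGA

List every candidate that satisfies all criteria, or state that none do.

Primer 1 (24 nt, A=3 T=6 G=5 C=10): 3' end CTA has 1 G/C ✓; length 24 ✓; Tm = 2·9 + 4·15 = 78°C ✓ — passes.
Primer 2 (25 nt, A=6 T=5 G=6 C=8): 3' end CAT has 1 G/C ✓; length 25 ✓; Tm = 2·11 + 4·14 = 78°C ✓ — passes.
Primer 3 (26 nt, A=6 T=4 G=11 C=5): 3' end CTA has 1 G/C ✓; length 26, outside 24–25 ✗; Tm = 2·10 + 4·16 = 84°C ✓ — fails.
Primer 4 (23 nt, A=5 T=4 G=6 C=8): 3' end CGA has 2 G/C ✓; length 23, outside 24–25 ✗; Tm = 2·9 + 4·14 = 74°C ✓ — fails.

Primer 1 and Primer 2.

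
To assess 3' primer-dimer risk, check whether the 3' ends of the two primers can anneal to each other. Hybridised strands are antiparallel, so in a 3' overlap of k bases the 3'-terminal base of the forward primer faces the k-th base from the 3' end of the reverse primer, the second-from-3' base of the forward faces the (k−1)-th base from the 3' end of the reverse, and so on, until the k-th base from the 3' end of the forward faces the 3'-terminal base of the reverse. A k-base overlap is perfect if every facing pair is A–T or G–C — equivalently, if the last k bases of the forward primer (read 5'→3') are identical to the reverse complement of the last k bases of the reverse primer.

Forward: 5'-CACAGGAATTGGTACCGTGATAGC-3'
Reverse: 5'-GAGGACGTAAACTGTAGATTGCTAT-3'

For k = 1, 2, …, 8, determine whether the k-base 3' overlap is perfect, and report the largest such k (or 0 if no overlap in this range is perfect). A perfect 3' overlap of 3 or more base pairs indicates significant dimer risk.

Last 8 bases (5'→3') — forward …GTGATAGC, reverse …ATTGCTAT.
Reverse complement of the reverse primer's last 8 bases: ATAGCAAT; its first k bases are the reverse complement of the reverse primer's last k bases, so a perfect k-base overlap needs the forward primer's last k bases to equal them.
Comparing (forward last k vs required): k=1: C vs A ✗; k=2: GC vs AT ✗; k=3: AGC vs ATA ✗; k=4: TAGC vs ATAG ✗; k=5: ATAGC vs ATAGC ✓; k=6: GATAGC vs ATAGCA ✗; k=7: TGATAGC vs ATAGCAA ✗; k=8: GTGATAGC vs ATAGCAAT ✗.
Only k = 5 is perfect, so the longest perfect 3' overlap is 5.

Longest perfect overlap: 5 complementary base pairs; significant dimer risk (threshold 3).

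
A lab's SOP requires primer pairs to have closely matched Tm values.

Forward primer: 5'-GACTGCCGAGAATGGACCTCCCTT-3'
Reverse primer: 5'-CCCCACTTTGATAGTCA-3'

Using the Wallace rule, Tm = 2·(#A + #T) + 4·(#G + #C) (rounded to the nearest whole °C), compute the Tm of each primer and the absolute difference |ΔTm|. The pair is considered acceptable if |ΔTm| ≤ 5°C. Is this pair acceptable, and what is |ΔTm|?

|ΔTm| = 26°C; the pair is not acceptable.

Forward: A=5 T=5 G=6 C=8 → Tm = 2·10 + 4·14 = 76°C.
Reverse: A=4 T=5 G=2 C=6 → Tm = 2·9 + 4·8 = 50°C.
|ΔTm| = |76 − 50| = 26°C, > 5°C.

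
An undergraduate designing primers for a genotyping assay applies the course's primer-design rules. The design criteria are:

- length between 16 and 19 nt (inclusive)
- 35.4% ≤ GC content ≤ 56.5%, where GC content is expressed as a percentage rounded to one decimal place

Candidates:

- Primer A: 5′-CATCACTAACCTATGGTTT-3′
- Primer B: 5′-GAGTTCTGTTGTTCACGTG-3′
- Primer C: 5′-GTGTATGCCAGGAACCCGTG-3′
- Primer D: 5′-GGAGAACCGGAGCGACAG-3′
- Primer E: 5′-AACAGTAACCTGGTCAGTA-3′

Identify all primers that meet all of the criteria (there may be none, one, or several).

Primer A, Primer B and Primer E.

Primer A (19 nt, A=5 T=7 G=2 C=5): length 19 ✓; GC 7/19 = 36.8% ✓ — passes.
Primer B (19 nt, A=2 T=8 G=6 C=3): length 19 ✓; GC 9/19 = 47.4% ✓ — passes.
Primer C (20 nt, A=4 T=4 G=7 C=5): length 20, outside 16–19 ✗; GC 12/20 = 60.0%, outside 35.4–56.5% ✗ — fails.
Primer D (18 nt, A=6 T=0 G=8 C=4): length 18 ✓; GC 12/18 = 66.7%, outside 35.4–56.5% ✗ — fails.
Primer E (19 nt, A=7 T=4 G=4 C=4): length 19 ✓; GC 8/19 = 42.1% ✓ — passes.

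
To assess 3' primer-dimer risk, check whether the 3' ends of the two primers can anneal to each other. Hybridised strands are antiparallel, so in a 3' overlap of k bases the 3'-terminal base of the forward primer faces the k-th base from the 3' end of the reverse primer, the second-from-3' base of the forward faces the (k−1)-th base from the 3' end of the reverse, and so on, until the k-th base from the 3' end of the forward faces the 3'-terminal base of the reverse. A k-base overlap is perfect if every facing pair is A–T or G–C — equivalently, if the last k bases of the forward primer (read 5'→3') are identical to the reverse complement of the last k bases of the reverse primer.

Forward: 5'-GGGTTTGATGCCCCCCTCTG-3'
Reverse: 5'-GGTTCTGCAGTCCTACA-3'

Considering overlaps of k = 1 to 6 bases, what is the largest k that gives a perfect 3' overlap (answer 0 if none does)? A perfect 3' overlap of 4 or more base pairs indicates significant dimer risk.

Last 6 bases (5'→3') — forward …CCTCTG, reverse …CCTACA.
Reverse complement of the reverse primer's last 6 bases: TGTAGG; its first k bases are the reverse complement of the reverse primer's last k bases, so a perfect k-base overlap needs the forward primer's last k bases to equal them.
Comparing (forward last k vs required): k=1: G vs T ✗; k=2: TG vs TG ✓; k=3: CTG vs TGT ✗; k=4: TCTG vs TGTA ✗; k=5: CTCTG vs TGTAG ✗; k=6: CCTCTG vs TGTAGG ✗.
Only k = 2 is perfect, so the longest perfect 3' overlap is 2.

Longest perfect overlap: 2 complementary base pairs; below the dimer-risk threshold (threshold 4).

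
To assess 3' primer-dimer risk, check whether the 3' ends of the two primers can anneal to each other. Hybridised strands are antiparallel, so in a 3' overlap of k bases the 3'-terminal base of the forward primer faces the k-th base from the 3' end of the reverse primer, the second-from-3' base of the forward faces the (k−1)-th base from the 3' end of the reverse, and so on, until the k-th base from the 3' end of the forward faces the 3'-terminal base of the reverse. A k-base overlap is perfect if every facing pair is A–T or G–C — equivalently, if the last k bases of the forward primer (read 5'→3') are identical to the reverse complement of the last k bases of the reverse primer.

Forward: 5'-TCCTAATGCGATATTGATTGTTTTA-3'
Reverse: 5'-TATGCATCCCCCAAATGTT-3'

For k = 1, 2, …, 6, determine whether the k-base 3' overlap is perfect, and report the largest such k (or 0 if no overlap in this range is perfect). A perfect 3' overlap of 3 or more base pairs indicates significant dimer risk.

Last 6 bases (5'→3') — forward …GTTTTA, reverse …AATGTT.
Reverse complement of the reverse primer's last 6 bases: AACATT; its first k bases are the reverse complement of the reverse primer's last k bases, so a perfect k-base overlap needs the forward primer's last k bases to equal them.
Comparing (forward last k vs required): k=1: A vs A ✓; k=2: TA vs AA ✗; k=3: TTA vs AAC ✗; k=4: TTTA vs AACA ✗; k=5: TTTTA vs AACAT ✗; k=6: GTTTTA vs AACATT ✗.
Only k = 1 is perfect, so the longest perfect 3' overlap is 1.

Longest perfect overlap: 1 complementary base pair; below the dimer-risk threshold (threshold 3).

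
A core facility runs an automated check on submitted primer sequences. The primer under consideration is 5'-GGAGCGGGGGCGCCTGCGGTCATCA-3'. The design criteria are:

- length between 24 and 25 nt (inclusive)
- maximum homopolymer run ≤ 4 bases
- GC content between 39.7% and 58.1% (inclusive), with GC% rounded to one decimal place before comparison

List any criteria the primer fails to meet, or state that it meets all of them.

Fails: homopolymer run, GC content.

Base counts: A=3, T=3, G=12, C=7 (length 25).
length: length 25 ✓
homopolymer run: longest run = 5, exceeds 4 ✗
GC content: GC 19/25 = 76.0%, outside 39.7–58.1% ✗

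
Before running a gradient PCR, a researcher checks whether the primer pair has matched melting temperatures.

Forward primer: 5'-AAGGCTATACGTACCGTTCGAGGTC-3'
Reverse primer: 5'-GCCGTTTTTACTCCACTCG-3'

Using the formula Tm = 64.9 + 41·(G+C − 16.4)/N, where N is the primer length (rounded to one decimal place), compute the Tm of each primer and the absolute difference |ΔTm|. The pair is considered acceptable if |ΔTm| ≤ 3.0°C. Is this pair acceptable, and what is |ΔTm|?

|ΔTm| = 8.2°C; the pair is not acceptable.

Forward: G+C = 13, N = 25 → Tm = 64.9 + 41·(13 − 16.4)/25 = 59.3°C.
Reverse: G+C = 10, N = 19 → Tm = 64.9 + 41·(10 − 16.4)/19 = 51.1°C.
|ΔTm| = |59.3 − 51.1| = 8.2°C, > 3.0°C.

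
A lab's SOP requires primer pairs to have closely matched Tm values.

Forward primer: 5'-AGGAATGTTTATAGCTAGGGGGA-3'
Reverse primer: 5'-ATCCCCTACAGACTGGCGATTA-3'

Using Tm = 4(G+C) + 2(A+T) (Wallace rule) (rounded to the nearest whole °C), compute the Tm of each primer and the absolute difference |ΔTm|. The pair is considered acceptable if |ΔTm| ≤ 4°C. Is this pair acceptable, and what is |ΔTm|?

Forward: A=7 T=6 G=9 C=1 → Tm = 2·13 + 4·10 = 66°C.
Reverse: A=6 T=5 G=4 C=7 → Tm = 2·11 + 4·11 = 66°C.
|ΔTm| = |66 − 66| = 0°C, ≤ 4°C.

|ΔTm| = 0°C; the pair is acceptable.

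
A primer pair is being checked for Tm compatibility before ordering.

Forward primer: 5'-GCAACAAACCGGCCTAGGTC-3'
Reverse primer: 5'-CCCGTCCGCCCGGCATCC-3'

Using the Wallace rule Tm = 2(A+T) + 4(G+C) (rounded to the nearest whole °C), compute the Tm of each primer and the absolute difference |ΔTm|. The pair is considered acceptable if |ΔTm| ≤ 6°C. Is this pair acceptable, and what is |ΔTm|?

|ΔTm| = 2°C; the pair is acceptable.

Forward: A=6 T=2 G=5 C=7 → Tm = 2·8 + 4·12 = 64°C.
Reverse: A=1 T=2 G=4 C=11 → Tm = 2·3 + 4·15 = 66°C.
|ΔTm| = |64 − 66| = 2°C, ≤ 6°C.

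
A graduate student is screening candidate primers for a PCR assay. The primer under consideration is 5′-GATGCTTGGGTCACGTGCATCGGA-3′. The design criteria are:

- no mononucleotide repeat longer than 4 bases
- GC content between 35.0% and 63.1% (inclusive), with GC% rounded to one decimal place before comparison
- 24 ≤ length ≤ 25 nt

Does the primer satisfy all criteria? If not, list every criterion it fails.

Meets all criteria.

Base counts: A=4, T=6, G=9, C=5 (length 24).
homopolymer run: longest run = 3 ✓
GC content: GC 14/24 = 58.3% ✓
length: length 24 ✓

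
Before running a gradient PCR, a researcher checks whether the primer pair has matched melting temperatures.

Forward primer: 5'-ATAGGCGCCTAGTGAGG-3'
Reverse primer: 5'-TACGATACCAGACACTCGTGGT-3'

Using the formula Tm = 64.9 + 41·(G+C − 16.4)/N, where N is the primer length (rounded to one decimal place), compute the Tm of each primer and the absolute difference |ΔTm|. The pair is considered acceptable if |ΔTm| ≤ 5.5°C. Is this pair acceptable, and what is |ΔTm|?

|ΔTm| = 5.3°C; the pair is acceptable.

Forward: G+C = 10, N = 17 → Tm = 64.9 + 41·(10 − 16.4)/17 = 49.5°C.
Reverse: G+C = 11, N = 22 → Tm = 64.9 + 41·(11 − 16.4)/22 = 54.8°C.
|ΔTm| = |49.5 − 54.8| = 5.3°C, ≤ 5.5°C.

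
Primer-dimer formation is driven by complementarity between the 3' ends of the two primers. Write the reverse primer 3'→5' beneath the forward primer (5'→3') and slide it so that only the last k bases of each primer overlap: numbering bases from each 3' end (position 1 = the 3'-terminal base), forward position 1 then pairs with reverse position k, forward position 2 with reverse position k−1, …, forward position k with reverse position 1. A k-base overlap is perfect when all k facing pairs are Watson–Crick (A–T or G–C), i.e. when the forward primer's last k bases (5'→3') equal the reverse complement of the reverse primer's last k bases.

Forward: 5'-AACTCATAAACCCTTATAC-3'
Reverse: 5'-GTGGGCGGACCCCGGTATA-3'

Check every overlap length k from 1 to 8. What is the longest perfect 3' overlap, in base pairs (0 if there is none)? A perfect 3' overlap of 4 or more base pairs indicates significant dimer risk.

Last 8 bases (5'→3') — forward …CCTTATAC, reverse …CCGGTATA.
Reverse complement of the reverse primer's last 8 bases: TATACCGG; its first k bases are the reverse complement of the reverse primer's last k bases, so a perfect k-base overlap needs the forward primer's last k bases to equal them.
Comparing (forward last k vs required): k=1: C vs T ✗; k=2: AC vs TA ✗; k=3: TAC vs TAT ✗; k=4: ATAC vs TATA ✗; k=5: TATAC vs TATAC ✓; k=6: TTATAC vs TATACC ✗; k=7: CTTATAC vs TATACCG ✗; k=8: CCTTATAC vs TATACCGG ✗.
Only k = 5 is perfect, so the longest perfect 3' overlap is 5.

Longest perfect overlap: 5 complementary base pairs; significant dimer risk (threshold 4).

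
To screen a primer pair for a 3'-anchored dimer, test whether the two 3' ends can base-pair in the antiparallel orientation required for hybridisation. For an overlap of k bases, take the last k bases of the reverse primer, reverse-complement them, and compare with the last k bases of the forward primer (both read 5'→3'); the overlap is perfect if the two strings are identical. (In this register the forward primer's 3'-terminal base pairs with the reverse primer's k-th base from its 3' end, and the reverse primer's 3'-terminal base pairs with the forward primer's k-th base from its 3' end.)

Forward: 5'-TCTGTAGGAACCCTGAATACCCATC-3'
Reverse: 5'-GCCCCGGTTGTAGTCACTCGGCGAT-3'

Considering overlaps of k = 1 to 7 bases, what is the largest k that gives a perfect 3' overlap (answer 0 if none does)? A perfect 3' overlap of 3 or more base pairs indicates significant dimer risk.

Longest perfect overlap: 3 complementary base pairs; significant dimer risk (threshold 3).

Last 7 bases (5'→3') — forward …ACCCATC, reverse …CGGCGAT.
Reverse complement of the reverse primer's last 7 bases: ATCGCCG; its first k bases are the reverse complement of the reverse primer's last k bases, so a perfect k-base overlap needs the forward primer's last k bases to equal them.
Comparing (forward last k vs required): k=1: C vs A ✗; k=2: TC vs AT ✗; k=3: ATC vs ATC ✓; k=4: CATC vs ATCG ✗; k=5: CCATC vs ATCGC ✗; k=6: CCCATC vs ATCGCC ✗; k=7: ACCCATC vs ATCGCCG ✗.
Only k = 3 is perfect, so the longest perfect 3' overlap is 3.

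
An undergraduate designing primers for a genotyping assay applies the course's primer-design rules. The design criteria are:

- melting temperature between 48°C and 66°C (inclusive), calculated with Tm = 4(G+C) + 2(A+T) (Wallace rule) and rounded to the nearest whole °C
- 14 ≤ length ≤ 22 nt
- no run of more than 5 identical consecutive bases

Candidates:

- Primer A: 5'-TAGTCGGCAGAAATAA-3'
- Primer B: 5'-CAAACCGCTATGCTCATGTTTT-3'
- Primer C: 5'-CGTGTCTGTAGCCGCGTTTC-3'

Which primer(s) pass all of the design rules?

Primer B and Primer C.

Primer A (16 nt, A=7 T=3 G=4 C=2): Tm = 2·10 + 4·6 = 44°C, outside 48–66°C ✗; length 16 ✓; longest run = 3 ✓ — fails.
Primer B (22 nt, A=5 T=8 G=3 C=6): Tm = 2·13 + 4·9 = 62°C ✓; length 22 ✓; longest run = 4 ✓ — passes.
Primer C (20 nt, A=1 T=7 G=6 C=6): Tm = 2·8 + 4·12 = 64°C ✓; length 20 ✓; longest run = 3 ✓ — passes.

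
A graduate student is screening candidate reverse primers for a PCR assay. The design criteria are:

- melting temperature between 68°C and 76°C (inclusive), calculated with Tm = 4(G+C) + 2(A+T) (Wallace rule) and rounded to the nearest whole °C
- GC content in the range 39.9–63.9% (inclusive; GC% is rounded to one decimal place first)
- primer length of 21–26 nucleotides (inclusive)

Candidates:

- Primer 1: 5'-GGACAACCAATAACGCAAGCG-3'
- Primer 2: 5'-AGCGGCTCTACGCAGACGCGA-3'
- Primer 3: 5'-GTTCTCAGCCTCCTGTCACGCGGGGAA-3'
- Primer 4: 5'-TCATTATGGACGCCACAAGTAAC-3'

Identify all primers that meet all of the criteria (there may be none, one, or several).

Primer 1 (21 nt, A=9 T=1 G=5 C=6): Tm = 2·10 + 4·11 = 64°C, outside 68–76°C ✗; GC 11/21 = 52.4% ✓; length 21 ✓ — fails.
Primer 2 (21 nt, A=5 T=2 G=7 C=7): Tm = 2·7 + 4·14 = 70°C ✓; GC 14/21 = 66.7%, outside 39.9–63.9% ✗; length 21 ✓ — fails.
Primer 3 (27 nt, A=4 T=6 G=8 C=9): Tm = 2·10 + 4·17 = 88°C, outside 68–76°C ✗; GC 17/27 = 63.0% ✓; length 27, outside 21–26 ✗ — fails.
Primer 4 (23 nt, A=8 T=5 G=4 C=6): Tm = 2·13 + 4·10 = 66°C, outside 68–76°C ✗; GC 10/23 = 43.5% ✓; length 23 ✓ — fails.

None of the candidates satisfy all criteria.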